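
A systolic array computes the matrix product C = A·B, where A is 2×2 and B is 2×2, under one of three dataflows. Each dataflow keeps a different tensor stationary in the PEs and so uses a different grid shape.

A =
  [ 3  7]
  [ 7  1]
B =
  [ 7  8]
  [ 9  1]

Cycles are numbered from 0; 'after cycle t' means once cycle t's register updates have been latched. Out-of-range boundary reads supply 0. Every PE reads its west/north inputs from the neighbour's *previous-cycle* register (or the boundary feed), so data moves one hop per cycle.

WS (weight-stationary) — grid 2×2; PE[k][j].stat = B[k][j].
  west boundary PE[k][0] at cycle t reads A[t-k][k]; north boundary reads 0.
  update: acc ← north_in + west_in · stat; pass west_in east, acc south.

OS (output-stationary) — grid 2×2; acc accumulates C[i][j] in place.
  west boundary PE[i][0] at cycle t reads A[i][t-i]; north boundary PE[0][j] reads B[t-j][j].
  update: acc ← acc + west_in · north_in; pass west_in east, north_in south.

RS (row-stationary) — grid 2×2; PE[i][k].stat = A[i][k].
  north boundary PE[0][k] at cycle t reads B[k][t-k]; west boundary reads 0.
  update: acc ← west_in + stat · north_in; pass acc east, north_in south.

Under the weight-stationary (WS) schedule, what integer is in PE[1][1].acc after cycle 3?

Tracing WS — 2×2 array, target PE[1][1]:
  @0  [0,1]  acc 0  |  →0  ↓0
  @0  [1,0]  acc 0  |  →0  ↓0
  @0  [1,1]  acc 0  |  →0  ↓0
  @1  [0,1]  acc 24  |  →3  ↓24
  @1  [1,0]  acc 84  |  →7  ↓84
  @1  [1,1]  acc 0  |  →0  ↓0
  @2  [0,1]  acc 56  |  →7  ↓56
  @2  [1,0]  acc 58  |  →1  ↓58
  @2  [1,1]  acc 31  |  →7  ↓31
  @3  [0,1]  acc 0  |  →0  ↓0
  @3  [1,0]  acc 0  |  →0  ↓0
  @3  [1,1]  acc 57  |  →1  ↓57

PE[1][1].acc = 57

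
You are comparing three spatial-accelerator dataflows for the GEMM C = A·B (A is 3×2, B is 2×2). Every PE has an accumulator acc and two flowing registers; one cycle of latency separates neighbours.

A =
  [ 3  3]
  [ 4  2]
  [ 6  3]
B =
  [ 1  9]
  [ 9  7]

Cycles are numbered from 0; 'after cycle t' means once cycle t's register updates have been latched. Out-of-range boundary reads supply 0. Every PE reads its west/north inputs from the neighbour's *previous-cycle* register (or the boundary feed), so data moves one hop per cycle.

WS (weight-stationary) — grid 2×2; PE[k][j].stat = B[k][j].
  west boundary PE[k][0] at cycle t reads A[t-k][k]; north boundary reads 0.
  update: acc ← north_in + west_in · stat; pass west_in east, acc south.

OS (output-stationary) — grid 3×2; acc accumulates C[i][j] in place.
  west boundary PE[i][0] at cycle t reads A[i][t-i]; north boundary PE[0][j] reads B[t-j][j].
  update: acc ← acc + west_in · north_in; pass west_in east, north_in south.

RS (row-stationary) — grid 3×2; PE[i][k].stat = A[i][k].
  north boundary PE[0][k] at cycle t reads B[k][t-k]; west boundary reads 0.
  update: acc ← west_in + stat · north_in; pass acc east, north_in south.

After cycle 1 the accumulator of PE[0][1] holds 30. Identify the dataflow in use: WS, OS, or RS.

Under WS (2×2), PE[0][1]:
  cycle 0: PE[0][1] → acc 0, east 0, south 0
  cycle 1: PE[0][1] → acc 27, east 3, south 27
Under OS (3×2), PE[0][1]:
  cycle 0: PE[0][1] → acc 0, east 0, south 0
  cycle 1: PE[0][1] → acc 27, east 3, south 9
Under RS (3×2), PE[0][1]:
  cycle 0: PE[0][1] → acc 0, east 0, south 0
  cycle 1: PE[0][1] → acc 30, east 30, south 9

dataflow = RS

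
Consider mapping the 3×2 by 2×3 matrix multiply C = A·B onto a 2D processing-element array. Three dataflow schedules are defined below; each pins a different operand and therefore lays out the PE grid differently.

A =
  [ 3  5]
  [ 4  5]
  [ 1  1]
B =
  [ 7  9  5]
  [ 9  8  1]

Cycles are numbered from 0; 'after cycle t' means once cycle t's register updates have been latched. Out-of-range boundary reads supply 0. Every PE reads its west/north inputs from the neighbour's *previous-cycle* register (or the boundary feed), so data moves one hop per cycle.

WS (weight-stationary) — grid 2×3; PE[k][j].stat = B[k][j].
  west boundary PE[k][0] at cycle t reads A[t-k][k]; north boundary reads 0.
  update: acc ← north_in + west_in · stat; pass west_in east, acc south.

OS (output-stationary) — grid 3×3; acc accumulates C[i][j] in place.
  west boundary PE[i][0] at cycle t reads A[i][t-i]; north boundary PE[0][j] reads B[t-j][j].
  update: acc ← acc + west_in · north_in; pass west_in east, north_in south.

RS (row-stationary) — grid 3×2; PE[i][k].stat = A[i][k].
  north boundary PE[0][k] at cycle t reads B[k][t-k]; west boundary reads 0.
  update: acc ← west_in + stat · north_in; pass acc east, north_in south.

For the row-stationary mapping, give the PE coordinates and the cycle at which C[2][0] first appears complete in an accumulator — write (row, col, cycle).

(row, col, cycle) = (2, 1, 3)

RS — PE[2][1] is where C[2][0] collects:
  cycle 0: PE[2][1] → acc 0, east 0, south 0
  cycle 1: PE[2][1] → acc 0, east 0, south 0
  cycle 2: PE[2][1] → acc 0, east 0, south 0
  cycle 3: PE[2][1] → acc 16, east 16, south 9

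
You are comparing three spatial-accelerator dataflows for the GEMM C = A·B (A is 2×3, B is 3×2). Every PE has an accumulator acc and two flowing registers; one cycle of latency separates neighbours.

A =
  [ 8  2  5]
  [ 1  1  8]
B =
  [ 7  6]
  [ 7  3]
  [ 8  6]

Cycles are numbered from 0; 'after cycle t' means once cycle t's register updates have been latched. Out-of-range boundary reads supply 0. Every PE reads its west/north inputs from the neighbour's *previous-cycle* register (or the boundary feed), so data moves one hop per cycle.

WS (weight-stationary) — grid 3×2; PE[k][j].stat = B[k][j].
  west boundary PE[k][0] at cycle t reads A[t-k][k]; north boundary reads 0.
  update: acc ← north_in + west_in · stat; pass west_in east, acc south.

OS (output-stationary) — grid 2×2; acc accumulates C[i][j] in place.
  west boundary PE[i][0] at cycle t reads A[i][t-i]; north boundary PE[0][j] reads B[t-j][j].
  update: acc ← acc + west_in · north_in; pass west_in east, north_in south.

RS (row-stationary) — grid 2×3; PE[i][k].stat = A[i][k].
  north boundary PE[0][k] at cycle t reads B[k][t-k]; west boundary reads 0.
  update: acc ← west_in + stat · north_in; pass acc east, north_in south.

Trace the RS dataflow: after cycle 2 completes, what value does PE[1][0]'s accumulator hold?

RS (2×3). Following PE[1][0] plus its west/north inputs:
  cycle 0: PE[0][0] → acc 56, east 56, south 7
  cycle 0: PE[1][0] → acc 0, east 0, south 0
  cycle 1: PE[0][0] → acc 48, east 48, south 6
  cycle 1: PE[1][0] → acc 7, east 7, south 7
  cycle 2: PE[0][0] → acc 0, east 0, south 0
  cycle 2: PE[1][0] → acc 6, east 6, south 6

PE[1][0].acc = 6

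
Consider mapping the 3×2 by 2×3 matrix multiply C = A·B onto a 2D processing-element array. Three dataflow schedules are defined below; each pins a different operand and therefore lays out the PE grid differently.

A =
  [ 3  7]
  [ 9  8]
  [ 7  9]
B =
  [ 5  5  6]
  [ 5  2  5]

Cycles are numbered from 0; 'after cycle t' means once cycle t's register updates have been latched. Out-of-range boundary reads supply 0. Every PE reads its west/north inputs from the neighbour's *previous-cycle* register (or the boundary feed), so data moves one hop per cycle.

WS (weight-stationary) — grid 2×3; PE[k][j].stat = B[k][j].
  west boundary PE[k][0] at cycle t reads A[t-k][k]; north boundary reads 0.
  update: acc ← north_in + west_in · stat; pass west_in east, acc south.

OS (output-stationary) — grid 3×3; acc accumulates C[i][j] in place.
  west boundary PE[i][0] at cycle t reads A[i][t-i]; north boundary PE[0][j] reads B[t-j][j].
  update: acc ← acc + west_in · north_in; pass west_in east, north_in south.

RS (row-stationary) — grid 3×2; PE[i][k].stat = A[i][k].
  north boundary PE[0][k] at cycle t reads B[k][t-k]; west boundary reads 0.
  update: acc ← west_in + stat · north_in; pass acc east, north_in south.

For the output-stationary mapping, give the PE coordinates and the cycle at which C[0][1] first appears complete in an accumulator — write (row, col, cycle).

OS: C[0][1] accumulates in PE[0][1]:
  [0] (0,1) acc=0 (h:0 v:0)
  [1] (0,1) acc=15 (h:3 v:5)
  [2] (0,1) acc=29 (h:7 v:2)

(row, col, cycle) = (0, 1, 2)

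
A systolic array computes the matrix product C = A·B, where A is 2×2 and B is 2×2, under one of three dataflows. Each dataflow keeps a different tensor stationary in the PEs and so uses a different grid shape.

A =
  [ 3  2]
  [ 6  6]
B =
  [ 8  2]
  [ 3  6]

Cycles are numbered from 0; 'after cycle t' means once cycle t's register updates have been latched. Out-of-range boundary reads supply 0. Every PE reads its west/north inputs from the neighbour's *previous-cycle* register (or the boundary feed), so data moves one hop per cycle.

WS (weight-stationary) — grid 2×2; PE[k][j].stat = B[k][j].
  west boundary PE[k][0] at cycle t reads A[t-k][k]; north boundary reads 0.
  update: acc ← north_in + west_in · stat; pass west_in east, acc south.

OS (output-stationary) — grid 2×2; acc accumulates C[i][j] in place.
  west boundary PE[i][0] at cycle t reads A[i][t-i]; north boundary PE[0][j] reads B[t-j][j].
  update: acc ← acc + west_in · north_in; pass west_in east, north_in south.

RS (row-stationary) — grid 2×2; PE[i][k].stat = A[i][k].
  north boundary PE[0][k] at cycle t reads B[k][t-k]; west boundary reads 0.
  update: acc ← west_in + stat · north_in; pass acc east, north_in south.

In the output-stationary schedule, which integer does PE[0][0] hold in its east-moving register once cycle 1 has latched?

Tracing OS — 2×2 array, target PE[0][0]:
  after 0 — PE[0][0] acc=24, pass-E 3, pass-S 8
  after 1 — PE[0][0] acc=30, pass-E 2, pass-S 3

register = 2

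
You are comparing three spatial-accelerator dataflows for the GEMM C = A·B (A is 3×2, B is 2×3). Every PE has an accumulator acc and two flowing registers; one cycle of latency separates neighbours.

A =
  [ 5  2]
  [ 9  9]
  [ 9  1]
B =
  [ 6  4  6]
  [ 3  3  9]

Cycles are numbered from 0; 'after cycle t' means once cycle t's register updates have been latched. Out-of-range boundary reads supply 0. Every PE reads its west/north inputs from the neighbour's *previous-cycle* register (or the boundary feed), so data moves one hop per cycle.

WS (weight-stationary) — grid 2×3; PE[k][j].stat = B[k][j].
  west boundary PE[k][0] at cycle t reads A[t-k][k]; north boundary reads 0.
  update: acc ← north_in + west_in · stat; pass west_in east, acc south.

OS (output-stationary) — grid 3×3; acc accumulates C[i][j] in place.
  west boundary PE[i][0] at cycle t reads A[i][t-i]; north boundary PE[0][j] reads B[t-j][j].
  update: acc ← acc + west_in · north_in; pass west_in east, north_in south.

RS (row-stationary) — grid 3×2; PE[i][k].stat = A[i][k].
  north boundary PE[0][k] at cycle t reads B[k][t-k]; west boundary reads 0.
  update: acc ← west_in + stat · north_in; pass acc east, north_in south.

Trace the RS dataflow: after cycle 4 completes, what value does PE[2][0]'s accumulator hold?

Tracing RS — 3×2 array, target PE[2][0]:
  step 0 · PE1,0: acc=0; fwd→0 fwd↓0
  step 0 · PE2,0: acc=0; fwd→0 fwd↓0
  step 1 · PE1,0: acc=54; fwd→54 fwd↓6
  step 1 · PE2,0: acc=0; fwd→0 fwd↓0
  step 2 · PE1,0: acc=36; fwd→36 fwd↓4
  step 2 · PE2,0: acc=54; fwd→54 fwd↓6
  step 3 · PE1,0: acc=54; fwd→54 fwd↓6
  step 3 · PE2,0: acc=36; fwd→36 fwd↓4
  step 4 · PE1,0: acc=0; fwd→0 fwd↓0
  step 4 · PE2,0: acc=54; fwd→54 fwd↓6

PE[2][0].acc = 54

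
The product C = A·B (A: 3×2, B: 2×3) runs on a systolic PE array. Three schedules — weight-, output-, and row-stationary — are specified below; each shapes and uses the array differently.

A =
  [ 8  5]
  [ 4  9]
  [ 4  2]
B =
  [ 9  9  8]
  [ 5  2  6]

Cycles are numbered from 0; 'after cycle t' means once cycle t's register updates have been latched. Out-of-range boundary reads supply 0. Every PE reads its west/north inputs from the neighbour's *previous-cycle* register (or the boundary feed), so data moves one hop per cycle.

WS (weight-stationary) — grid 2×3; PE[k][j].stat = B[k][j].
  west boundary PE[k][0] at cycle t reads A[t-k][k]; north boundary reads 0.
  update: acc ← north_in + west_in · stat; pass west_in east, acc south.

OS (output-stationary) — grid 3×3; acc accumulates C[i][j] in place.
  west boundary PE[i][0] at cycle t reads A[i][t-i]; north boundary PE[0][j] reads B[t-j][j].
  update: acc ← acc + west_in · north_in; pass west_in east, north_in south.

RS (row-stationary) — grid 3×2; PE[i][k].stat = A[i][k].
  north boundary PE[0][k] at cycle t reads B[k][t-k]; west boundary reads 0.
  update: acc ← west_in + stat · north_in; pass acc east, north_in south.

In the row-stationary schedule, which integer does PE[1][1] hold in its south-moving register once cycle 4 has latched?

register = 6

RS on a 3×2 grid — tracing PE[1][1] and its feeders:
  0: (0,1).acc=0  regs=<0,0>
  0: (1,0).acc=0  regs=<0,0>
  0: (1,1).acc=0  regs=<0,0>
  1: (0,1).acc=97  regs=<97,5>
  1: (1,0).acc=36  regs=<36,9>
  1: (1,1).acc=0  regs=<0,0>
  2: (0,1).acc=82  regs=<82,2>
  2: (1,0).acc=36  regs=<36,9>
  2: (1,1).acc=81  regs=<81,5>
  3: (0,1).acc=94  regs=<94,6>
  3: (1,0).acc=32  regs=<32,8>
  3: (1,1).acc=54  regs=<54,2>
  4: (0,1).acc=0  regs=<0,0>
  4: (1,0).acc=0  regs=<0,0>
  4: (1,1).acc=86  regs=<86,6>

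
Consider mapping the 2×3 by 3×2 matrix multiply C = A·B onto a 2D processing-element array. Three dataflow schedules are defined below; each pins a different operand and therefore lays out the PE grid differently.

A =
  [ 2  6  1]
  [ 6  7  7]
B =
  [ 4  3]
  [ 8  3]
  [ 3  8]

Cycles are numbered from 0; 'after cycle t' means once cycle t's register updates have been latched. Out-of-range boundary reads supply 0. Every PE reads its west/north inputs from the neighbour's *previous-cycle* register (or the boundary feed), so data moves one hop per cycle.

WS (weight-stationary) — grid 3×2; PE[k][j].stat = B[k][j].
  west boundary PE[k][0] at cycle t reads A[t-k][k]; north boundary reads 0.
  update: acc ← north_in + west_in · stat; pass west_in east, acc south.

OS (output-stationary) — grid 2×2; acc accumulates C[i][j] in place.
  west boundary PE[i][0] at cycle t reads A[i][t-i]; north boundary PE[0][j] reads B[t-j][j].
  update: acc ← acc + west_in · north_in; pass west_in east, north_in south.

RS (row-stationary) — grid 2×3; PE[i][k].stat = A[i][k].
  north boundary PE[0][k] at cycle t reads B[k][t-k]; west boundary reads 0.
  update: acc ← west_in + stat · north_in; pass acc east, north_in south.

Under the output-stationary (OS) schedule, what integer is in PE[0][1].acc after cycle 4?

PE[0][1].acc = 32

Tracing OS — 2×2 array, target PE[0][1]:
  @0  [0,0]  acc 8  |  →2  ↓4
  @0  [0,1]  acc 0  |  →0  ↓0
  @1  [0,0]  acc 56  |  →6  ↓8
  @1  [0,1]  acc 6  |  →2  ↓3
  @2  [0,0]  acc 59  |  →1  ↓3
  @2  [0,1]  acc 24  |  →6  ↓3
  @3  [0,0]  acc 59  |  →0  ↓0
  @3  [0,1]  acc 32  |  →1  ↓8
  @4  [0,0]  acc 59  |  →0  ↓0
  @4  [0,1]  acc 32  |  →0  ↓0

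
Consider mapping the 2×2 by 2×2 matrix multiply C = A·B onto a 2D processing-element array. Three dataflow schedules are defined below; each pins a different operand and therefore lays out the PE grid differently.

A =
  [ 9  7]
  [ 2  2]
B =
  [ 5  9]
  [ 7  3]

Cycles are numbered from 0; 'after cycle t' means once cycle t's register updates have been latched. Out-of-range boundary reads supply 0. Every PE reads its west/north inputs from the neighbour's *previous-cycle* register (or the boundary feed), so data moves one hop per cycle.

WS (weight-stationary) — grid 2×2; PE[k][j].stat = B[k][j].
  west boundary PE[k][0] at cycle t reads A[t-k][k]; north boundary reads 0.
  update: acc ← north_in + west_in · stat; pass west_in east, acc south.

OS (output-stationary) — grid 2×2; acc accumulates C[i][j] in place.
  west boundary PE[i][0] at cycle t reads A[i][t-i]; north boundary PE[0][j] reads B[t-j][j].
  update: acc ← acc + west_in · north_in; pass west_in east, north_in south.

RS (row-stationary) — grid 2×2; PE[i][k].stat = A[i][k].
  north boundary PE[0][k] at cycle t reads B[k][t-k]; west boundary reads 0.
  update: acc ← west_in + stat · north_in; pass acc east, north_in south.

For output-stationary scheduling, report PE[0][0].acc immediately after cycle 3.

PE[0][0].acc = 94

OS on a 2×2 grid — tracing PE[0][0] and its feeders:
  0: (0,0).acc=45  regs=<9,5>
  1: (0,0).acc=94  regs=<7,7>
  2: (0,0).acc=94  regs=<0,0>
  3: (0,0).acc=94  regs=<0,0>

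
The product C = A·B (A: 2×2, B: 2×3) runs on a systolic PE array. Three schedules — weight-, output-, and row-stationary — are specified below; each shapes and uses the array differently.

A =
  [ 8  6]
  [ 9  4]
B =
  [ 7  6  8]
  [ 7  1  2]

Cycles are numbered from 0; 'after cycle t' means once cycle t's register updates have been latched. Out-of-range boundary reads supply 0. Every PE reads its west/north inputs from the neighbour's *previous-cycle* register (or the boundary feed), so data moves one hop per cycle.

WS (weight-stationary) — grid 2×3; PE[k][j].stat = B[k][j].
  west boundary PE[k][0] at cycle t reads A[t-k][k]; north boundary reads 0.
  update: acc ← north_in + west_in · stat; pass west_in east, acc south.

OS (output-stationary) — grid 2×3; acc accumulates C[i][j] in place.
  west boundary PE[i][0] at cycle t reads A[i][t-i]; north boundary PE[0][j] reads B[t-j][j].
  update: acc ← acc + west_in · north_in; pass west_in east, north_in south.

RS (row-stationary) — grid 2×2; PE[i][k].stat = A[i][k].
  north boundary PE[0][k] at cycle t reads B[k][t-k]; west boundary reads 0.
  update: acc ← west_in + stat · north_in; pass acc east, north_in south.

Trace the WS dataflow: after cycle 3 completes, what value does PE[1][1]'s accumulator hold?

PE[1][1].acc = 58

WS on a 2×3 grid — tracing PE[1][1] and its feeders:
  step 0 · PE0,1: acc=0; fwd→0 fwd↓0
  step 0 · PE1,0: acc=0; fwd→0 fwd↓0
  step 0 · PE1,1: acc=0; fwd→0 fwd↓0
  step 1 · PE0,1: acc=48; fwd→8 fwd↓48
  step 1 · PE1,0: acc=98; fwd→6 fwd↓98
  step 1 · PE1,1: acc=0; fwd→0 fwd↓0
  step 2 · PE0,1: acc=54; fwd→9 fwd↓54
  step 2 · PE1,0: acc=91; fwd→4 fwd↓91
  step 2 · PE1,1: acc=54; fwd→6 fwd↓54
  step 3 · PE0,1: acc=0; fwd→0 fwd↓0
  step 3 · PE1,0: acc=0; fwd→0 fwd↓0
  step 3 · PE1,1: acc=58; fwd→4 fwd↓58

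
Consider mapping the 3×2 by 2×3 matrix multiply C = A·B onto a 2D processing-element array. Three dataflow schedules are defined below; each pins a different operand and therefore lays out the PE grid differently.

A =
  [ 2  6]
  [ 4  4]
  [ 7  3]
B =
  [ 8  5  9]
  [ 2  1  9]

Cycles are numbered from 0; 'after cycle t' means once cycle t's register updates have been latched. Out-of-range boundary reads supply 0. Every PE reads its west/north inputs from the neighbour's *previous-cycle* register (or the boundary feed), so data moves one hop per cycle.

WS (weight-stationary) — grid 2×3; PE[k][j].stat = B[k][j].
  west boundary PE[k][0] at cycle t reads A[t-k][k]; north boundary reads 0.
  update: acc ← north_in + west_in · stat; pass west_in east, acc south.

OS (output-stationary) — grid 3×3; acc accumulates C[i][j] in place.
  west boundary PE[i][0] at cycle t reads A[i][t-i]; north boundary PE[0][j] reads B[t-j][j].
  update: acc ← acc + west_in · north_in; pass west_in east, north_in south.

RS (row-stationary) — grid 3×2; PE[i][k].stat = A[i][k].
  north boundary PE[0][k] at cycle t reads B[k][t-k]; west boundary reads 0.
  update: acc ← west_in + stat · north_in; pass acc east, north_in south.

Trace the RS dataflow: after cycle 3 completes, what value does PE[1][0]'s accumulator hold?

RS 3×2: PE[1][0] cycle-by-cycle (with neighbour feeds):
  @0  [0,0]  acc 16  |  →16  ↓8
  @0  [1,0]  acc 0  |  →0  ↓0
  @1  [0,0]  acc 10  |  →10  ↓5
  @1  [1,0]  acc 32  |  →32  ↓8
  @2  [0,0]  acc 18  |  →18  ↓9
  @2  [1,0]  acc 20  |  →20  ↓5
  @3  [0,0]  acc 0  |  →0  ↓0
  @3  [1,0]  acc 36  |  →36  ↓9

PE[1][0].acc = 36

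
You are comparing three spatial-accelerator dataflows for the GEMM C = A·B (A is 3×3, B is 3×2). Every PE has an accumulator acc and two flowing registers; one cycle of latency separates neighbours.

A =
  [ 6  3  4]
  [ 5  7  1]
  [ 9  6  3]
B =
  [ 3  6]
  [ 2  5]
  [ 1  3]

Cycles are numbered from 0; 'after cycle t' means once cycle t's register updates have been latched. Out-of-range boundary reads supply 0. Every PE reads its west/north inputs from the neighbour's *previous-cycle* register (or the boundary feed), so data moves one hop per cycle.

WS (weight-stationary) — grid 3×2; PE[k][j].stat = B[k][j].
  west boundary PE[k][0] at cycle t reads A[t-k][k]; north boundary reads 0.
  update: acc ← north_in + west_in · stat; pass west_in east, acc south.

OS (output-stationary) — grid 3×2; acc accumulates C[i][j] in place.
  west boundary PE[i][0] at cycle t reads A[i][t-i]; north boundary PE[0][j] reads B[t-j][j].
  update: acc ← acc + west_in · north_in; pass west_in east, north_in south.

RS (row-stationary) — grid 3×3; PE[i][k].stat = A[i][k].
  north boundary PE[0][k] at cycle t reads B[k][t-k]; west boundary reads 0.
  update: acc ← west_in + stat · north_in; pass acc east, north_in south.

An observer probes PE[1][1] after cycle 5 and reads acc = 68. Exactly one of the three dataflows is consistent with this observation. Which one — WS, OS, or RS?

WS [3×2] PE[1][1] across cycles:
  after 0 — PE[1][1] acc=0, pass-E 0, pass-S 0
  after 1 — PE[1][1] acc=0, pass-E 0, pass-S 0
  after 2 — PE[1][1] acc=51, pass-E 3, pass-S 51
  after 3 — PE[1][1] acc=65, pass-E 7, pass-S 65
  after 4 — PE[1][1] acc=84, pass-E 6, pass-S 84
  after 5 — PE[1][1] acc=0, pass-E 0, pass-S 0
OS [3×2] PE[1][1] across cycles:
  after 0 — PE[1][1] acc=0, pass-E 0, pass-S 0
  after 1 — PE[1][1] acc=0, pass-E 0, pass-S 0
  after 2 — PE[1][1] acc=30, pass-E 5, pass-S 6
  after 3 — PE[1][1] acc=65, pass-E 7, pass-S 5
  after 4 — PE[1][1] acc=68, pass-E 1, pass-S 3
  after 5 — PE[1][1] acc=68, pass-E 0, pass-S 0
RS [3×3] PE[1][1] across cycles:
  after 0 — PE[1][1] acc=0, pass-E 0, pass-S 0
  after 1 — PE[1][1] acc=0, pass-E 0, pass-S 0
  after 2 — PE[1][1] acc=29, pass-E 29, pass-S 2
  after 3 — PE[1][1] acc=65, pass-E 65, pass-S 5
  after 4 — PE[1][1] acc=0, pass-E 0, pass-S 0
  after 5 — PE[1][1] acc=0, pass-E 0, pass-S 0

dataflow = OS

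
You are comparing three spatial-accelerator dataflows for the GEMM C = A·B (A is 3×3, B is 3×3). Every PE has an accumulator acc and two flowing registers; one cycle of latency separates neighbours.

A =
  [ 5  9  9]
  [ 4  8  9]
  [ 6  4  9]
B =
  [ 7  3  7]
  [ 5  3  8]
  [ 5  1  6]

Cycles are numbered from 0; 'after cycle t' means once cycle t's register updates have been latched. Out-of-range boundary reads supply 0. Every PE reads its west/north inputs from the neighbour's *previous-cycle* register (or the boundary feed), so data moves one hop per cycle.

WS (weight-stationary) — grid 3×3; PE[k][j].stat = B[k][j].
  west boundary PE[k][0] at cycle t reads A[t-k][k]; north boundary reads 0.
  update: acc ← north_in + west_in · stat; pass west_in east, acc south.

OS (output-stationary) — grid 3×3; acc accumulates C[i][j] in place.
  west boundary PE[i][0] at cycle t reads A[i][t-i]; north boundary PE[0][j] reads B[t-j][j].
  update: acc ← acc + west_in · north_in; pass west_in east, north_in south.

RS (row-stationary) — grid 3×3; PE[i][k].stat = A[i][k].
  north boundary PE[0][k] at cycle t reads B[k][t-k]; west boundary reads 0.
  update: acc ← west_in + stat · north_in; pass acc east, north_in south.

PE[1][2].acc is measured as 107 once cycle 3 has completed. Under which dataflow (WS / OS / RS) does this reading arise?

WS (3×3 grid), PE[1][2]:
  [0] (1,2) acc=0 (h:0 v:0)
  [1] (1,2) acc=0 (h:0 v:0)
  [2] (1,2) acc=0 (h:0 v:0)
  [3] (1,2) acc=107 (h:9 v:107)
OS (3×3 grid), PE[1][2]:
  [0] (1,2) acc=0 (h:0 v:0)
  [1] (1,2) acc=0 (h:0 v:0)
  [2] (1,2) acc=0 (h:0 v:0)
  [3] (1,2) acc=28 (h:4 v:7)
RS (3×3 grid), PE[1][2]:
  [0] (1,2) acc=0 (h:0 v:0)
  [1] (1,2) acc=0 (h:0 v:0)
  [2] (1,2) acc=0 (h:0 v:0)
  [3] (1,2) acc=113 (h:113 v:5)

dataflow = WS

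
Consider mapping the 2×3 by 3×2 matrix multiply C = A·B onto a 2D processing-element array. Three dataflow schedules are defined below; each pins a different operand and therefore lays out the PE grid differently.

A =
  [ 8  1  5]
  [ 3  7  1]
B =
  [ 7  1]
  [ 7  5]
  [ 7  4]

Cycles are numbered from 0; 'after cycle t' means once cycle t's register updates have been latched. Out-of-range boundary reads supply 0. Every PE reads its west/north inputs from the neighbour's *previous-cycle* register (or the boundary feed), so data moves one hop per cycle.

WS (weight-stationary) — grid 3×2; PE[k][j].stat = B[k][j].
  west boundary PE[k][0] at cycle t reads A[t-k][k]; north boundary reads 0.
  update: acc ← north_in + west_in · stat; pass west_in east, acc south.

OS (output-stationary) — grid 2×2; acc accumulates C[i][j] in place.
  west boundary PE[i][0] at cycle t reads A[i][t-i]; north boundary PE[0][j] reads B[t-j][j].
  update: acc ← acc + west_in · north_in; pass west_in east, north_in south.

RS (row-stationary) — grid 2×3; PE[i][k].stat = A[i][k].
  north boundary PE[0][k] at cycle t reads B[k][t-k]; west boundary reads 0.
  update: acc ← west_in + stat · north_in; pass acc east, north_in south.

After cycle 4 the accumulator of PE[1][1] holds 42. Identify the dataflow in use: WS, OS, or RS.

dataflow = OS

Under WS (3×2), PE[1][1]:
  cycle 0: PE[1][1] → acc 0, east 0, south 0
  cycle 1: PE[1][1] → acc 0, east 0, south 0
  cycle 2: PE[1][1] → acc 13, east 1, south 13
  cycle 3: PE[1][1] → acc 38, east 7, south 38
  cycle 4: PE[1][1] → acc 0, east 0, south 0
Under OS (2×2), PE[1][1]:
  cycle 0: PE[1][1] → acc 0, east 0, south 0
  cycle 1: PE[1][1] → acc 0, east 0, south 0
  cycle 2: PE[1][1] → acc 3, east 3, south 1
  cycle 3: PE[1][1] → acc 38, east 7, south 5
  cycle 4: PE[1][1] → acc 42, east 1, south 4
Under RS (2×3), PE[1][1]:
  cycle 0: PE[1][1] → acc 0, east 0, south 0
  cycle 1: PE[1][1] → acc 0, east 0, south 0
  cycle 2: PE[1][1] → acc 70, east 70, south 7
  cycle 3: PE[1][1] → acc 38, east 38, south 5
  cycle 4: PE[1][1] → acc 0, east 0, south 0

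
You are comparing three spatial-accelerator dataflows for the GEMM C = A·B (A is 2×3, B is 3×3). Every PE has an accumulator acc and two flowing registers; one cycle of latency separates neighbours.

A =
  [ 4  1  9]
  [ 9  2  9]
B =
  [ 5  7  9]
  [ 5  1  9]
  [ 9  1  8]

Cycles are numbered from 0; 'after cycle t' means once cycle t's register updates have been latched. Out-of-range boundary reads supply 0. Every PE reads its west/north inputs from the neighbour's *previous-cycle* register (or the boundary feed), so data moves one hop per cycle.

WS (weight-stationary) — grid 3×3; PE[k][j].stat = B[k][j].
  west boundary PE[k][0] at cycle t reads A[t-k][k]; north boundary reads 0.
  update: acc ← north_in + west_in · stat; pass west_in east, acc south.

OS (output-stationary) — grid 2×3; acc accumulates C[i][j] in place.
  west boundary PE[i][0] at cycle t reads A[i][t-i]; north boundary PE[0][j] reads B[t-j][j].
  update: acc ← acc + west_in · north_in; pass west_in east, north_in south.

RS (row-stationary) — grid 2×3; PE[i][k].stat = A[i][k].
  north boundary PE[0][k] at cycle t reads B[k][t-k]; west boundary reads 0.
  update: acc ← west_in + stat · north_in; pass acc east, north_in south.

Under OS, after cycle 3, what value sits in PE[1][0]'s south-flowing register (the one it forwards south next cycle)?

OS 2×3: PE[1][0] cycle-by-cycle (with neighbour feeds):
  @0  [0,0]  acc 20  |  →4  ↓5
  @0  [1,0]  acc 0  |  →0  ↓0
  @1  [0,0]  acc 25  |  →1  ↓5
  @1  [1,0]  acc 45  |  →9  ↓5
  @2  [0,0]  acc 106  |  →9  ↓9
  @2  [1,0]  acc 55  |  →2  ↓5
  @3  [0,0]  acc 106  |  →0  ↓0
  @3  [1,0]  acc 136  |  →9  ↓9

register = 9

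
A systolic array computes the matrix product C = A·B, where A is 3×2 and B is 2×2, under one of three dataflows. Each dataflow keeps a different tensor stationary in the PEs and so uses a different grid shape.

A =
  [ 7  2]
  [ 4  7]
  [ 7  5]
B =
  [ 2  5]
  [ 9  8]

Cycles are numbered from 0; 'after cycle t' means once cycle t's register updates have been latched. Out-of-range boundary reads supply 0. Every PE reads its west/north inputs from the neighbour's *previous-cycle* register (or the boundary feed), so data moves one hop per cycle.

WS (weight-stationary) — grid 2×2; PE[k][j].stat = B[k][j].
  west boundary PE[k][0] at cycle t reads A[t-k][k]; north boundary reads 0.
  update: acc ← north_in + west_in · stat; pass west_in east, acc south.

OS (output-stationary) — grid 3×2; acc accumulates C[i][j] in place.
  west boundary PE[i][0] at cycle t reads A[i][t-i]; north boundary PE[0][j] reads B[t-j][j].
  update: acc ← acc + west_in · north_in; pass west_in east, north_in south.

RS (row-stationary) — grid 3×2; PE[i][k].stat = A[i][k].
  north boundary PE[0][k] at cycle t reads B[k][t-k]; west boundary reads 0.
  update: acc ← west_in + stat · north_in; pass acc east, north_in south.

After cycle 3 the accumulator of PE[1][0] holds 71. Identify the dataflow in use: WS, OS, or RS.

WS (2×2 grid), PE[1][0]:
  cycle 0: PE[1][0] → acc 0, east 0, south 0
  cycle 1: PE[1][0] → acc 32, east 2, south 32
  cycle 2: PE[1][0] → acc 71, east 7, south 71
  cycle 3: PE[1][0] → acc 59, east 5, south 59
OS (3×2 grid), PE[1][0]:
  cycle 0: PE[1][0] → acc 0, east 0, south 0
  cycle 1: PE[1][0] → acc 8, east 4, south 2
  cycle 2: PE[1][0] → acc 71, east 7, south 9
  cycle 3: PE[1][0] → acc 71, east 0, south 0
RS (3×2 grid), PE[1][0]:
  cycle 0: PE[1][0] → acc 0, east 0, south 0
  cycle 1: PE[1][0] → acc 8, east 8, south 2
  cycle 2: PE[1][0] → acc 20, east 20, south 5
  cycle 3: PE[1][0] → acc 0, east 0, south 0

dataflow = OS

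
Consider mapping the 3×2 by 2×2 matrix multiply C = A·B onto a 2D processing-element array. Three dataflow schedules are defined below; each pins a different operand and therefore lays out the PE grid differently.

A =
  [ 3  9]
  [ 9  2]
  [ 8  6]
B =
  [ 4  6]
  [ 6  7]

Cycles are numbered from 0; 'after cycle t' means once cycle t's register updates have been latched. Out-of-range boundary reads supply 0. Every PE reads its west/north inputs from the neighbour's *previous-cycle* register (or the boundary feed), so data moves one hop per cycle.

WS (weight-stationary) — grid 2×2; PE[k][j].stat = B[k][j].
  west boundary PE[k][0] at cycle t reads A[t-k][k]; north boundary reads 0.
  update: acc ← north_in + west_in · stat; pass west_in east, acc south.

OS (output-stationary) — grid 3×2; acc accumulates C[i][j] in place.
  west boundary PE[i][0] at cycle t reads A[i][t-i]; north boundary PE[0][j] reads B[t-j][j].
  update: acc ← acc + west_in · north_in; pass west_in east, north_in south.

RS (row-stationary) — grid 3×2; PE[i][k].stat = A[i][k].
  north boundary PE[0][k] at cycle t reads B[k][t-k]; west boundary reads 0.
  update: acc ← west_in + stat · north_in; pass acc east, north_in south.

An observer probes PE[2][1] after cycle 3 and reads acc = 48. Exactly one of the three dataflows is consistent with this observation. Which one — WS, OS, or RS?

dataflow = OS

WS (2×2): PE[2][1] does not exist.
OS (3×2 grid), PE[2][1]:
  step 0 · PE2,1: acc=0; fwd→0 fwd↓0
  step 1 · PE2,1: acc=0; fwd→0 fwd↓0
  step 2 · PE2,1: acc=0; fwd→0 fwd↓0
  step 3 · PE2,1: acc=48; fwd→8 fwd↓6
RS (3×2 grid), PE[2][1]:
  step 0 · PE2,1: acc=0; fwd→0 fwd↓0
  step 1 · PE2,1: acc=0; fwd→0 fwd↓0
  step 2 · PE2,1: acc=0; fwd→0 fwd↓0
  step 3 · PE2,1: acc=68; fwd→68 fwd↓6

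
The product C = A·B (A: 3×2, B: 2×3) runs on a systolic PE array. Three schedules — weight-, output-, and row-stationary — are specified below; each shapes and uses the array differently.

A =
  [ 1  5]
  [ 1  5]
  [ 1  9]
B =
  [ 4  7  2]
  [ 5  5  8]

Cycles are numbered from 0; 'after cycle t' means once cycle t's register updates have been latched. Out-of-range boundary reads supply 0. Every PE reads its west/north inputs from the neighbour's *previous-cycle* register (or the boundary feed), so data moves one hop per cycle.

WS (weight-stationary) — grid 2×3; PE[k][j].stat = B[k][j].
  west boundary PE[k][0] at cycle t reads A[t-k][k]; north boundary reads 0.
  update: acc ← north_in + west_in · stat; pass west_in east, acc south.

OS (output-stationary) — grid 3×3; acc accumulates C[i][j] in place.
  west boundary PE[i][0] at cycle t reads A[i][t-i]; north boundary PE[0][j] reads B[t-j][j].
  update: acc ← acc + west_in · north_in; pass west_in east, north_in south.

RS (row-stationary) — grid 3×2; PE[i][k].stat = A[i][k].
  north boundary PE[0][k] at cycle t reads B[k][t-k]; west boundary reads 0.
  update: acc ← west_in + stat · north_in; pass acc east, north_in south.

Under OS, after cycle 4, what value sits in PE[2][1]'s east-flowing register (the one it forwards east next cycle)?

Tracing OS — 3×3 array, target PE[2][1]:
  step 0 · PE1,1: acc=0; fwd→0 fwd↓0
  step 0 · PE2,0: acc=0; fwd→0 fwd↓0
  step 0 · PE2,1: acc=0; fwd→0 fwd↓0
  step 1 · PE1,1: acc=0; fwd→0 fwd↓0
  step 1 · PE2,0: acc=0; fwd→0 fwd↓0
  step 1 · PE2,1: acc=0; fwd→0 fwd↓0
  step 2 · PE1,1: acc=7; fwd→1 fwd↓7
  step 2 · PE2,0: acc=4; fwd→1 fwd↓4
  step 2 · PE2,1: acc=0; fwd→0 fwd↓0
  step 3 · PE1,1: acc=32; fwd→5 fwd↓5
  step 3 · PE2,0: acc=49; fwd→9 fwd↓5
  step 3 · PE2,1: acc=7; fwd→1 fwd↓7
  step 4 · PE1,1: acc=32; fwd→0 fwd↓0
  step 4 · PE2,0: acc=49; fwd→0 fwd↓0
  step 4 · PE2,1: acc=52; fwd→9 fwd↓5

register = 9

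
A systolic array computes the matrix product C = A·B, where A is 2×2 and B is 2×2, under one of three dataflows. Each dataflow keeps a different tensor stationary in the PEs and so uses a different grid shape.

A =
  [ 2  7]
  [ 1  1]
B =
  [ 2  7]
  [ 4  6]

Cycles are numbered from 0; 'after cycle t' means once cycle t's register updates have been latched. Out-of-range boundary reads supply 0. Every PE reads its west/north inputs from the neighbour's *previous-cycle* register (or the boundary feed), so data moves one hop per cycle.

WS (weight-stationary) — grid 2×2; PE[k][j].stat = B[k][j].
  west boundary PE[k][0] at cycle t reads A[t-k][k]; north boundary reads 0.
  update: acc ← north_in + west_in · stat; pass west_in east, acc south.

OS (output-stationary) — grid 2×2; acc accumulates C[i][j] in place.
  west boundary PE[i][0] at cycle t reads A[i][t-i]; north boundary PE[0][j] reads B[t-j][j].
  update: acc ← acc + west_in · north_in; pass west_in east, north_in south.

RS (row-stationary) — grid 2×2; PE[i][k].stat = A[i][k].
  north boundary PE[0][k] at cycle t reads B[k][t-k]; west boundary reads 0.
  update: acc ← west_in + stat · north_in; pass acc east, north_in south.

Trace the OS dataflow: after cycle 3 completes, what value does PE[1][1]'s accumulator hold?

OS on a 2×2 grid — tracing PE[1][1] and its feeders:
  step 0 · PE0,1: acc=0; fwd→0 fwd↓0
  step 0 · PE1,0: acc=0; fwd→0 fwd↓0
  step 0 · PE1,1: acc=0; fwd→0 fwd↓0
  step 1 · PE0,1: acc=14; fwd→2 fwd↓7
  step 1 · PE1,0: acc=2; fwd→1 fwd↓2
  step 1 · PE1,1: acc=0; fwd→0 fwd↓0
  step 2 · PE0,1: acc=56; fwd→7 fwd↓6
  step 2 · PE1,0: acc=6; fwd→1 fwd↓4
  step 2 · PE1,1: acc=7; fwd→1 fwd↓7
  step 3 · PE0,1: acc=56; fwd→0 fwd↓0
  step 3 · PE1,0: acc=6; fwd→0 fwd↓0
  step 3 · PE1,1: acc=13; fwd→1 fwd↓6

PE[1][1].acc = 13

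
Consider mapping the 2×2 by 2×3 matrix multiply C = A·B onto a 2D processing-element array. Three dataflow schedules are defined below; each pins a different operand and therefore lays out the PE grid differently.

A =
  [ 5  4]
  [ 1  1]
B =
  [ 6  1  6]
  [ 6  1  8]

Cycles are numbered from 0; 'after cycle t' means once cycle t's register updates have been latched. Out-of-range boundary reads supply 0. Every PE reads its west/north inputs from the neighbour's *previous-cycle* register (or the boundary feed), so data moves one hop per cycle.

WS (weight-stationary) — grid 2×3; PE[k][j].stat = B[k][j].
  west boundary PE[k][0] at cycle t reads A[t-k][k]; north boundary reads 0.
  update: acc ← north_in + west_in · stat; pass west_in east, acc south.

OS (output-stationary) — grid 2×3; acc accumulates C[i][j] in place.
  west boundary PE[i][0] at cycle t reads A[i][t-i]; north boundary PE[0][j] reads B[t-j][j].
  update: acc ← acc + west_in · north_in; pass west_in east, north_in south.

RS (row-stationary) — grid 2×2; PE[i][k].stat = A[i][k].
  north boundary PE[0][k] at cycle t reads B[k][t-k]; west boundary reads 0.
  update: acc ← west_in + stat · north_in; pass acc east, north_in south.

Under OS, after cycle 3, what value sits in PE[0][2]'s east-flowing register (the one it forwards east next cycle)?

Tracing OS — 2×3 array, target PE[0][2]:
  after 0 — PE[0][1] acc=0, pass-E 0, pass-S 0
  after 0 — PE[0][2] acc=0, pass-E 0, pass-S 0
  after 1 — PE[0][1] acc=5, pass-E 5, pass-S 1
  after 1 — PE[0][2] acc=0, pass-E 0, pass-S 0
  after 2 — PE[0][1] acc=9, pass-E 4, pass-S 1
  after 2 — PE[0][2] acc=30, pass-E 5, pass-S 6
  after 3 — PE[0][1] acc=9, pass-E 0, pass-S 0
  after 3 — PE[0][2] acc=62, pass-E 4, pass-S 8

register = 4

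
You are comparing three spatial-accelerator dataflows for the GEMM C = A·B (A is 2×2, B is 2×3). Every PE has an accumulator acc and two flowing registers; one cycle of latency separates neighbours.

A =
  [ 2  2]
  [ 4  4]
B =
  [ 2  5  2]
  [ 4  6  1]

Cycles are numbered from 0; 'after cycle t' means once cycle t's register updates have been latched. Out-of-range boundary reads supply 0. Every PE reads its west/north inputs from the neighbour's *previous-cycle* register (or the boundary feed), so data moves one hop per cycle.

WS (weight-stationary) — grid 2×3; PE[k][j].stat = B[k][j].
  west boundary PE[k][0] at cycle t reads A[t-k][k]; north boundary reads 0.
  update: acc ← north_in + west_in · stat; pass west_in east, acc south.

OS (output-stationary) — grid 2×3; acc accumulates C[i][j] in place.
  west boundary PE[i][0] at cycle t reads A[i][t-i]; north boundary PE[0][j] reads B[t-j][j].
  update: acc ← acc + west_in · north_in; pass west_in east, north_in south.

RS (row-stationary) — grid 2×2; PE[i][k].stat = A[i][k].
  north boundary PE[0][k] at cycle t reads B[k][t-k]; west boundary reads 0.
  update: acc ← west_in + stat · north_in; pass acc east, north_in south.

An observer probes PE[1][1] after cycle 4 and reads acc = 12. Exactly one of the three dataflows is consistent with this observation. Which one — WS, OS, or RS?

dataflow = RS

WS [2×3] PE[1][1] across cycles:
  t=0 PE[1][1]: acc=0 h=0 v=0
  t=1 PE[1][1]: acc=0 h=0 v=0
  t=2 PE[1][1]: acc=22 h=2 v=22
  t=3 PE[1][1]: acc=44 h=4 v=44
  t=4 PE[1][1]: acc=0 h=0 v=0
OS [2×3] PE[1][1] across cycles:
  t=0 PE[1][1]: acc=0 h=0 v=0
  t=1 PE[1][1]: acc=0 h=0 v=0
  t=2 PE[1][1]: acc=20 h=4 v=5
  t=3 PE[1][1]: acc=44 h=4 v=6
  t=4 PE[1][1]: acc=44 h=0 v=0
RS [2×2] PE[1][1] across cycles:
  t=0 PE[1][1]: acc=0 h=0 v=0
  t=1 PE[1][1]: acc=0 h=0 v=0
  t=2 PE[1][1]: acc=24 h=24 v=4
  t=3 PE[1][1]: acc=44 h=44 v=6
  t=4 PE[1][1]: acc=12 h=12 v=1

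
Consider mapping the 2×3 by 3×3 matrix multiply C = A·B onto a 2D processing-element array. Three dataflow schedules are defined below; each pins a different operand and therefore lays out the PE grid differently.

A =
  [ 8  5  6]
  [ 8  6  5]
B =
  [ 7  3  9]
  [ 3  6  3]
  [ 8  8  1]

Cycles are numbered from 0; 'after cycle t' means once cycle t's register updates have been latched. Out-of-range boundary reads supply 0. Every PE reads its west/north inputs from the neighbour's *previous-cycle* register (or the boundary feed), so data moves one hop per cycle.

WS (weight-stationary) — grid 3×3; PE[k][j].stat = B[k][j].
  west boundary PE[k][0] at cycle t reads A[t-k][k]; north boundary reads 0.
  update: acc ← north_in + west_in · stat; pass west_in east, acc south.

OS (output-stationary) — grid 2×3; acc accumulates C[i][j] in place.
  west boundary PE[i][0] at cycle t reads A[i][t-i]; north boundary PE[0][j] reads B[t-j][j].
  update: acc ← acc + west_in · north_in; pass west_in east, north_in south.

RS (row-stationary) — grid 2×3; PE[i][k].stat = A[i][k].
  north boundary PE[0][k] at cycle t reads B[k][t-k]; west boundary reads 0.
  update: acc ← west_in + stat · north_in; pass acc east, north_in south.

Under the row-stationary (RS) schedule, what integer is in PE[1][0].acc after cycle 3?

RS on a 2×3 grid — tracing PE[1][0] and its feeders:
  [0] (0,0) acc=56 (h:56 v:7)
  [0] (1,0) acc=0 (h:0 v:0)
  [1] (0,0) acc=24 (h:24 v:3)
  [1] (1,0) acc=56 (h:56 v:7)
  [2] (0,0) acc=72 (h:72 v:9)
  [2] (1,0) acc=24 (h:24 v:3)
  [3] (0,0) acc=0 (h:0 v:0)
  [3] (1,0) acc=72 (h:72 v:9)

PE[1][0].acc = 72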